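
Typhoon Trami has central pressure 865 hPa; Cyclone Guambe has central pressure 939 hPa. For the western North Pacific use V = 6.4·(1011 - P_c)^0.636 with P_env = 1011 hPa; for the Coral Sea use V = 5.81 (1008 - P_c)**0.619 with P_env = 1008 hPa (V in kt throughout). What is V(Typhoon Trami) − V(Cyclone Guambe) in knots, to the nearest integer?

72 kt

Typhoon Trami: ΔP = 146; V ≈ 6.4 × 146^0.636 ≈ 152.30 kt.
Cyclone Guambe: ΔP = 69; V ≈ 5.81 × 69^0.619 ≈ 79.88 kt.
Difference ≈ 152.30 − 79.88 = 72.42 → 72 kt.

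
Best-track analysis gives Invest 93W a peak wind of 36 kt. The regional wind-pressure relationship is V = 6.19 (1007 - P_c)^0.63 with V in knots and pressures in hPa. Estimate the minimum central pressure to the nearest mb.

ΔP = (V / 6.19)^(1/0.63) = (36/6.19)^1.587.
36/6.19 = 5.816; 5.816^1.587 ≈ 16.36 mb.
P_c = 1007 − 16.36 = 990.64 ≈ 991 mb.

991 mb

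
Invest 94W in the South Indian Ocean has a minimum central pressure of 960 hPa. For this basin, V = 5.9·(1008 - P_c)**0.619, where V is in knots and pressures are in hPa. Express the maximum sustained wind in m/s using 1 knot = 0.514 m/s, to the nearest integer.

ΔP = 1008 − 960 = 48 hPa.
V ≈ 5.9 × 48^0.619 = 5.9 × 10.982 ≈ 64.795 kt.
64.795 × 0.514 ≈ 33.30 m/s → 33 m/s.

33 m/s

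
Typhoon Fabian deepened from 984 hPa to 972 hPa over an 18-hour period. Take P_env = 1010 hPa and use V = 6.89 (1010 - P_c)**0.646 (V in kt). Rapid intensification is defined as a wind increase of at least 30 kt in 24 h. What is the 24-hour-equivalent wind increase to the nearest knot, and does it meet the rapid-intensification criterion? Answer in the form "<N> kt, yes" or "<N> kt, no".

21 kt, no

V₁: ΔP = 26, V ≈ 6.89 × 26^0.646 ≈ 56.53 kt.
V₂: ΔP = 38, V ≈ 6.89 × 38^0.646 ≈ 72.24 kt.
ΔV over 18 h = 15.71 kt → 24 h equivalent = 15.71 × 24/18 ≈ 20.95 kt.
21 kt < 30 kt ⇒ not rapid intensification.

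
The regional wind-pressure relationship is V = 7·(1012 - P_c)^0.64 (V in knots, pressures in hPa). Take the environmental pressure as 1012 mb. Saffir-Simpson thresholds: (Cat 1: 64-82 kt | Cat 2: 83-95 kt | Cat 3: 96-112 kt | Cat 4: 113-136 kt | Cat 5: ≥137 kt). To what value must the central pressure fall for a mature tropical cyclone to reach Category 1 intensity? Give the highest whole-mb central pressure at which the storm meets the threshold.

980 mb

Category 1 begins at V = 64 kt.
Required ΔP = (64/7)^(1/0.64) = 9.143^1.562 ≈ 31.75 mb.
P_c ≤ 1012 − 31.75 = 980.25, so the highest integer P_c is 980 mb.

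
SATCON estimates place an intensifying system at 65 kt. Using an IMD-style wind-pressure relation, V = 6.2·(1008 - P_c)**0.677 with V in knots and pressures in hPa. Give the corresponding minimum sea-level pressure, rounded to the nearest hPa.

ΔP = (V / 6.2)^(1/0.677) = (65/6.2)^1.477.
65/6.2 = 10.484; 10.484^1.477 ≈ 32.17 hPa.
P_c = 1008 − 32.17 = 975.83 ≈ 976 hPa.

976 hPa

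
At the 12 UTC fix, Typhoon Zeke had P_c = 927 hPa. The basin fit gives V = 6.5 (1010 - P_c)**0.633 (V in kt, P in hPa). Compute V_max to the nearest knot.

ΔP = 1010 − 927 = 83 hPa.
83^0.633 ≈ 16.397.
V ≈ 6.5 × 16.397 ≈ 106.6 kt.

107 kt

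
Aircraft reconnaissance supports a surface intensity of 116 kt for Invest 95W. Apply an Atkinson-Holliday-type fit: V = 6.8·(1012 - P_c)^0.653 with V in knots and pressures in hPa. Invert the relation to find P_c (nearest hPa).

935 hPa

ΔP = (V / 6.8)^(1/0.653) = (116/6.8)^1.531.
116/6.8 = 17.059; 17.059^1.531 ≈ 77.02 hPa.
P_c = 1012 − 77.02 = 934.98 ≈ 935 hPa.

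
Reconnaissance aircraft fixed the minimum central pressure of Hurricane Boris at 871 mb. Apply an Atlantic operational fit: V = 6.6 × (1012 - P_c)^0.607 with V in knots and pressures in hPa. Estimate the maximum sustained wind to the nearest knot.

ΔP = 1012 − 871 = 141 mb.
141^0.607 ≈ 20.164.
V ≈ 6.6 × 20.164 ≈ 133.1 kt.

133 kt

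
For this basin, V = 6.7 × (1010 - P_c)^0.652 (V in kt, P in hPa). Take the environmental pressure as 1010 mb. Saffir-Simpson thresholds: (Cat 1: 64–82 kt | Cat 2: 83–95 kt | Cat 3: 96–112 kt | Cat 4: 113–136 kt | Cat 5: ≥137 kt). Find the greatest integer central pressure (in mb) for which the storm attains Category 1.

Category 1 begins at V = 64 kt.
Required ΔP = (64/6.7)^(1/0.652) = 9.552^1.534 ≈ 31.86 mb.
P_c ≤ 1010 − 31.86 = 978.14, so the highest integer P_c is 978 mb.

978 mb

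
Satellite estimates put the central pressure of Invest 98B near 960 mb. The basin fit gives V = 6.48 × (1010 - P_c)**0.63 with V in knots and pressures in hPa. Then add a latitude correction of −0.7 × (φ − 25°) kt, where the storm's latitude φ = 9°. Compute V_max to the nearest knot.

ΔP = 1010 − 960 = 50 mb.
50^0.63 ≈ 11.758.
V ≈ 6.48 × 11.758 ≈ 76.2 kt.
Latitude correction: −0.7 × (9 − 25) = 11.2 kt.
Corrected V ≈ 87.4 kt → 87 kt.

87 kt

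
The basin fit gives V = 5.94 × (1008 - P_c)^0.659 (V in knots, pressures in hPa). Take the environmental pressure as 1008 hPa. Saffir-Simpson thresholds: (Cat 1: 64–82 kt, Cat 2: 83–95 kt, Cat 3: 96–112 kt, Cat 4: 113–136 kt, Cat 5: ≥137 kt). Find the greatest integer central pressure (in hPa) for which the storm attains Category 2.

953 hPa

Category 2 begins at V = 83 kt.
Required ΔP = (83/5.94)^(1/0.659) = 13.973^1.517 ≈ 54.69 hPa.
P_c ≤ 1008 − 54.69 = 953.31, so the highest integer P_c is 953 hPa.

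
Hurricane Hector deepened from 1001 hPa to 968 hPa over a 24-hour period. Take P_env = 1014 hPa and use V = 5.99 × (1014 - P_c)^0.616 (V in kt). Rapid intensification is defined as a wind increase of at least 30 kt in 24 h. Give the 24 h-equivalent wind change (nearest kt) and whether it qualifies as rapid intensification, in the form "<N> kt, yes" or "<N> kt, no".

V₁: ΔP = 13, V ≈ 5.99 × 13^0.616 ≈ 29.08 kt.
V₂: ΔP = 46, V ≈ 5.99 × 46^0.616 ≈ 63.34 kt.
ΔV over 24 h = 34.26 kt → 24 h equivalent = 34.26 × 24/24 ≈ 34.26 kt.
34 kt ≥ 30 kt ⇒ rapid intensification.

34 kt, yes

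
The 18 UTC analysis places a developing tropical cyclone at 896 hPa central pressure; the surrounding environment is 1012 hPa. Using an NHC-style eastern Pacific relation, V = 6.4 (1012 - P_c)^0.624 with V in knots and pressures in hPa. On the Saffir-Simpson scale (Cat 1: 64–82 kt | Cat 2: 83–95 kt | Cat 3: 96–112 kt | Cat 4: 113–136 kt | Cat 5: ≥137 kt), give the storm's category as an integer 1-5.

ΔP = 1012 − 896 = 116 hPa.
V ≈ 6.4 × 116^0.624 = 6.4 × 19.42 ≈ 124 kt.
124 kt falls in the Category 4 band.

4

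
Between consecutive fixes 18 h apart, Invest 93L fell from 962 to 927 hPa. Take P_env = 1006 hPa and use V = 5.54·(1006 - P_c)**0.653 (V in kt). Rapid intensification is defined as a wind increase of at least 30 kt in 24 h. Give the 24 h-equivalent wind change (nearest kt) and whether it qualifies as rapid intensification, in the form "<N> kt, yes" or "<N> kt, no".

V₁: ΔP = 44, V ≈ 5.54 × 44^0.653 ≈ 65.57 kt.
V₂: ΔP = 79, V ≈ 5.54 × 79^0.653 ≈ 96.09 kt.
ΔV over 18 h = 30.52 kt → 24 h equivalent = 30.52 × 24/18 ≈ 40.69 kt.
41 kt ≥ 30 kt ⇒ rapid intensification.

41 kt, yes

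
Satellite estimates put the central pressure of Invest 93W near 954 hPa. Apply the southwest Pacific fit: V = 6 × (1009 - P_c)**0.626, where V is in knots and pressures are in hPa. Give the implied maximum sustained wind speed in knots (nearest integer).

ΔP = 1009 − 954 = 55 hPa.
55^0.626 ≈ 12.288.
V ≈ 6 × 12.288 ≈ 73.7 kt.

74 kt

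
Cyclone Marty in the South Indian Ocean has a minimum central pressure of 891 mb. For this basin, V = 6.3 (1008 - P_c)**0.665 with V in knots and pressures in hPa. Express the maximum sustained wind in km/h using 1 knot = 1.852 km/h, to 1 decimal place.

ΔP = 1008 − 891 = 117 mb.
V ≈ 6.3 × 117^0.665 = 6.3 × 23.733 ≈ 149.515 kt.
149.515 × 1.852 ≈ 276.90 km/h → 276.9 km/h.

276.9 km/h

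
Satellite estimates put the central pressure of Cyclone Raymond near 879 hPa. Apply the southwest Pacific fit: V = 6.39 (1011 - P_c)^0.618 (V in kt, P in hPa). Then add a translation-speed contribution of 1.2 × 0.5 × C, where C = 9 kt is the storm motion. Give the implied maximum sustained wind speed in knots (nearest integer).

136 kt

ΔP = 1011 − 879 = 132 hPa.
132^0.618 ≈ 20.442.
V ≈ 6.39 × 20.442 ≈ 130.6 kt.
Translation term: 1.2 × 0.5 × 9 = 5.4 kt.
Corrected V ≈ 136 kt → 136 kt.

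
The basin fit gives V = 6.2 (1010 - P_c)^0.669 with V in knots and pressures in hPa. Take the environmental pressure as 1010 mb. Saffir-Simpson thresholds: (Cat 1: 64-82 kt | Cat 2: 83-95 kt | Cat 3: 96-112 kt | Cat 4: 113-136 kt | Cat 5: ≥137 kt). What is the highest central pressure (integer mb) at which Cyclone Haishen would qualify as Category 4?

Category 4 begins at V = 113 kt.
Required ΔP = (113/6.2)^(1/0.669) = 18.226^1.495 ≈ 76.64 mb.
P_c ≤ 1010 − 76.64 = 933.36, so the highest integer P_c is 933 mb.

933 mb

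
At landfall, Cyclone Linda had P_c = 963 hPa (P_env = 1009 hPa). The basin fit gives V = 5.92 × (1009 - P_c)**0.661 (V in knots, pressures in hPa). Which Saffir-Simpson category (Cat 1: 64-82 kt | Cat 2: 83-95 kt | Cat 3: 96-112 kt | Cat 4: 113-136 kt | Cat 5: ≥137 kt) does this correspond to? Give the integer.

1

ΔP = 1009 − 963 = 46 hPa.
V ≈ 5.92 × 46^0.661 = 5.92 × 12.56 ≈ 74 kt.
74 kt falls in the Category 1 band.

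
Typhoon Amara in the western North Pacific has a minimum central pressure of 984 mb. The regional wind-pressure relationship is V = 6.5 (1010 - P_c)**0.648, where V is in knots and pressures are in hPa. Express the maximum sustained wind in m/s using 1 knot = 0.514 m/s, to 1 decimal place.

27.6 m/s

ΔP = 1010 − 984 = 26 mb.
V ≈ 6.5 × 26^0.648 = 6.5 × 8.259 ≈ 53.680 kt.
53.680 × 0.514 ≈ 27.59 m/s → 27.6 m/s.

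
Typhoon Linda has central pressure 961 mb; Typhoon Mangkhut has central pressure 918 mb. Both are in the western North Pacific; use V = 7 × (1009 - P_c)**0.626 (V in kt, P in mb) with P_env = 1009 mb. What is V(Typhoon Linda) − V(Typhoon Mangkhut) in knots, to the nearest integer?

-39 kt

Typhoon Linda: ΔP = 48; V ≈ 7 × 48^0.626 ≈ 78.99 kt.
Typhoon Mangkhut: ΔP = 91; V ≈ 7 × 91^0.626 ≈ 117.88 kt.
Difference ≈ 78.99 − 117.88 = -38.89 → -39 kt.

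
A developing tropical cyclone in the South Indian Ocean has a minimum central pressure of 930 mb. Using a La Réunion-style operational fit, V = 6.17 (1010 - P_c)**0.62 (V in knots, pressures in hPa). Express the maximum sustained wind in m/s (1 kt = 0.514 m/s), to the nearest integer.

ΔP = 1010 − 930 = 80 mb.
V ≈ 6.17 × 80^0.62 = 6.17 × 15.133 ≈ 93.369 kt.
93.369 × 0.514 ≈ 47.99 m/s → 48 m/s.

48 m/s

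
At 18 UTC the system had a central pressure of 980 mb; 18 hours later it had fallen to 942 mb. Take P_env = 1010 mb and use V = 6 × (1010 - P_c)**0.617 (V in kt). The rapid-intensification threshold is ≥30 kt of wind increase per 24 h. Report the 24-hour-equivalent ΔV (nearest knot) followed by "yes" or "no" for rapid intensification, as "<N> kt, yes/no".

V₁: ΔP = 30, V ≈ 6 × 30^0.617 ≈ 48.93 kt.
V₂: ΔP = 68, V ≈ 6 × 68^0.617 ≈ 81.06 kt.
ΔV over 18 h = 32.13 kt → 24 h equivalent = 32.13 × 24/18 ≈ 42.84 kt.
43 kt ≥ 30 kt ⇒ rapid intensification.

43 kt, yes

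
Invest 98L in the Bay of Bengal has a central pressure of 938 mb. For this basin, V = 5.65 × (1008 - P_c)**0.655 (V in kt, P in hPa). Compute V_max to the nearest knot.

91 kt

ΔP = 1008 − 938 = 70 mb.
70^0.655 ≈ 16.164.
V ≈ 5.65 × 16.164 ≈ 91.3 kt.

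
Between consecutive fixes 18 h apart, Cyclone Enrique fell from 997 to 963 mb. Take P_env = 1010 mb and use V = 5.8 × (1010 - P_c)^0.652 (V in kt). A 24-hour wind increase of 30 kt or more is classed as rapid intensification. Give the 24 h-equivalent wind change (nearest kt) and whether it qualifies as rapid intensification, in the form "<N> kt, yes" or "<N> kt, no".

54 kt, yes

V₁: ΔP = 13, V ≈ 5.8 × 13^0.652 ≈ 30.88 kt.
V₂: ΔP = 47, V ≈ 5.8 × 47^0.652 ≈ 71.39 kt.
ΔV over 18 h = 40.51 kt → 24 h equivalent = 40.51 × 24/18 ≈ 54.01 kt.
54 kt ≥ 30 kt ⇒ rapid intensification.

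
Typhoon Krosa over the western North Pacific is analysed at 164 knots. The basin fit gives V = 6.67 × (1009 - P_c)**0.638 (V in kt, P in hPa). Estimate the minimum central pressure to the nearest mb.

ΔP = (V / 6.67)^(1/0.638) = (164/6.67)^1.567.
164/6.67 = 24.588; 24.588^1.567 ≈ 151.29 mb.
P_c = 1009 − 151.29 = 857.71 ≈ 858 mb.

858 mb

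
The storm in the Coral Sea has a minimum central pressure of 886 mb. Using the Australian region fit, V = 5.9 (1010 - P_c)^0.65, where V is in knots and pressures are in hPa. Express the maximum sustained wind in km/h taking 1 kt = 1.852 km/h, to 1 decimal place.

ΔP = 1010 − 886 = 124 mb.
V ≈ 5.9 × 124^0.65 = 5.9 × 22.947 ≈ 135.387 kt.
135.387 × 1.852 ≈ 250.74 km/h → 250.7 km/h.

250.7 km/h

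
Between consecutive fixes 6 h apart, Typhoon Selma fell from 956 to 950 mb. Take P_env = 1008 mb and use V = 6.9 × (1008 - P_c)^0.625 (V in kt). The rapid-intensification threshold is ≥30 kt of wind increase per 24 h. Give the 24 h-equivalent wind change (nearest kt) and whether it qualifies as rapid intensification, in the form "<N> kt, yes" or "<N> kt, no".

23 kt, no

V₁: ΔP = 52, V ≈ 6.9 × 52^0.625 ≈ 81.54 kt.
V₂: ΔP = 58, V ≈ 6.9 × 58^0.625 ≈ 87.30 kt.
ΔV over 6 h = 5.76 kt → 24 h equivalent = 5.76 × 24/6 ≈ 23.04 kt.
23 kt < 30 kt ⇒ not rapid intensification.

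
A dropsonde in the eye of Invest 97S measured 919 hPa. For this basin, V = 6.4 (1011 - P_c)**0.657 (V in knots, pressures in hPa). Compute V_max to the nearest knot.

125 kt

ΔP = 1011 − 919 = 92 hPa.
92^0.657 ≈ 19.508.
V ≈ 6.4 × 19.508 ≈ 124.9 kt.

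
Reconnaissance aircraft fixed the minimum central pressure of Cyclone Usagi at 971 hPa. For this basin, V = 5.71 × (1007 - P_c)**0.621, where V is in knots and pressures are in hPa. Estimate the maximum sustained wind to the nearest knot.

53 kt

ΔP = 1007 − 971 = 36 hPa.
36^0.621 ≈ 9.257.
V ≈ 5.71 × 9.257 ≈ 52.9 kt.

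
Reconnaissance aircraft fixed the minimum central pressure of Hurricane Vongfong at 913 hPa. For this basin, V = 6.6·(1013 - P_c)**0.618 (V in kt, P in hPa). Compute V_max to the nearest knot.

114 kt

ΔP = 1013 − 913 = 100 hPa.
100^0.618 ≈ 17.219.
V ≈ 6.6 × 17.219 ≈ 113.6 kt.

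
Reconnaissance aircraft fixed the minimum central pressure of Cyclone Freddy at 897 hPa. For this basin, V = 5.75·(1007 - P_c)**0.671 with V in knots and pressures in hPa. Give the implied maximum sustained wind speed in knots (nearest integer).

135 kt

ΔP = 1007 − 897 = 110 hPa.
110^0.671 ≈ 23.430.
V ≈ 5.75 × 23.430 ≈ 134.7 kt.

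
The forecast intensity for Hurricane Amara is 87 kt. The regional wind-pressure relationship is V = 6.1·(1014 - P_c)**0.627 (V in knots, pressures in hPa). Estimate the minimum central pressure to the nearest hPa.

ΔP = (V / 6.1)^(1/0.627) = (87/6.1)^1.595.
87/6.1 = 14.262; 14.262^1.595 ≈ 69.31 hPa.
P_c = 1014 − 69.31 = 944.69 ≈ 945 hPa.

945 hPa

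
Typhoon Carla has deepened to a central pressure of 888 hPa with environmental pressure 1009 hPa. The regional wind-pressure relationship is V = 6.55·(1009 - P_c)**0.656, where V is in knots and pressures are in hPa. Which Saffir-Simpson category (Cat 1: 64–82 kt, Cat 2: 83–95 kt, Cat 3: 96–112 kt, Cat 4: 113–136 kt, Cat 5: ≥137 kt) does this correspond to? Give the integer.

5

ΔP = 1009 − 888 = 121 hPa.
V ≈ 6.55 × 121^0.656 = 6.55 × 23.24 ≈ 152 kt.
152 kt falls in the Category 5 band.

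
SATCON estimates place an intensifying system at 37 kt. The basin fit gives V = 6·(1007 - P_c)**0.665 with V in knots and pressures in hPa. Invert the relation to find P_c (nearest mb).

ΔP = (V / 6)^(1/0.665) = (37/6)^1.504.
37/6 = 6.167; 6.167^1.504 ≈ 15.42 mb.
P_c = 1007 − 15.42 = 991.58 ≈ 992 mb.

992 mb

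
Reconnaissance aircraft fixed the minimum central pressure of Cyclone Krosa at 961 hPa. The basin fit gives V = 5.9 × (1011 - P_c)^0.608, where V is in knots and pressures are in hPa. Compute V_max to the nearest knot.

64 kt

ΔP = 1011 − 961 = 50 hPa.
50^0.608 ≈ 10.789.
V ≈ 5.9 × 10.789 ≈ 63.7 kt.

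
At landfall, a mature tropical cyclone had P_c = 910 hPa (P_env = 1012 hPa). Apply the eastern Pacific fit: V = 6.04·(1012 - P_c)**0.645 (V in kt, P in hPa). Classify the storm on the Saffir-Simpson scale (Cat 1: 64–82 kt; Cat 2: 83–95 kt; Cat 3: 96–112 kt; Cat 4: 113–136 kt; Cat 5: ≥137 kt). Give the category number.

4

ΔP = 1012 − 910 = 102 hPa.
V ≈ 6.04 × 102^0.645 = 6.04 × 19.75 ≈ 119 kt.
119 kt falls in the Category 4 band.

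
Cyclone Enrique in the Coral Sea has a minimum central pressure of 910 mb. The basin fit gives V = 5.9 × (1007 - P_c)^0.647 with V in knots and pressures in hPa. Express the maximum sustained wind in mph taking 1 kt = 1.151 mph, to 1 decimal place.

131.0 mph

ΔP = 1007 − 910 = 97 mb.
V ≈ 5.9 × 97^0.647 = 5.9 × 19.295 ≈ 113.840 kt.
113.840 × 1.151 ≈ 131.03 mph → 131.0 mph.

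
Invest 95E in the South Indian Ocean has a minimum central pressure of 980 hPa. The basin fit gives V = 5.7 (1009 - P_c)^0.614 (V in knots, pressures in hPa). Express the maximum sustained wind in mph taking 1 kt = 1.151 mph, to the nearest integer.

ΔP = 1009 − 980 = 29 hPa.
V ≈ 5.7 × 29^0.614 = 5.7 × 7.905 ≈ 45.060 kt.
45.060 × 1.151 ≈ 51.86 mph → 52 mph.

52 mph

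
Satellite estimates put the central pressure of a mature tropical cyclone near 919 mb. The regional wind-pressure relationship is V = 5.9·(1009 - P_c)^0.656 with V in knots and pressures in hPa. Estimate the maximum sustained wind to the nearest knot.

113 kt

ΔP = 1009 − 919 = 90 mb.
90^0.656 ≈ 19.142.
V ≈ 5.9 × 19.142 ≈ 112.9 kt.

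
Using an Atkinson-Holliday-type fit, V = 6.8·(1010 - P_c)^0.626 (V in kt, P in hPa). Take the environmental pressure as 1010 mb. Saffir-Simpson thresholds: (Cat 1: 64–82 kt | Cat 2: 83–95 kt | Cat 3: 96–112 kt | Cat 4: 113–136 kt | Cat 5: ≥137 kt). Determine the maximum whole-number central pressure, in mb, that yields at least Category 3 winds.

941 mb

Category 3 begins at V = 96 kt.
Required ΔP = (96/6.8)^(1/0.626) = 14.118^1.597 ≈ 68.66 mb.
P_c ≤ 1010 − 68.66 = 941.34, so the highest integer P_c is 941 mb.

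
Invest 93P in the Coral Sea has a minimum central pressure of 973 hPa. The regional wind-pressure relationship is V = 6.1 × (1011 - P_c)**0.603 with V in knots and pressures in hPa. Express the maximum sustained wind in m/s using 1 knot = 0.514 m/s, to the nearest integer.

28 m/s

ΔP = 1011 − 973 = 38 hPa.
V ≈ 6.1 × 38^0.603 = 6.1 × 8.966 ≈ 54.694 kt.
54.694 × 0.514 ≈ 28.11 m/s → 28 m/s.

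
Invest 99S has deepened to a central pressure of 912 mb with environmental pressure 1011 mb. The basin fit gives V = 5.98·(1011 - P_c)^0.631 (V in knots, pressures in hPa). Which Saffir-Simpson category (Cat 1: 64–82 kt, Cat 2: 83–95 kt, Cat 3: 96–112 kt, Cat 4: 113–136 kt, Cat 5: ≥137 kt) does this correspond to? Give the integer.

ΔP = 1011 − 912 = 99 mb.
V ≈ 5.98 × 99^0.631 = 5.98 × 18.17 ≈ 109 kt.
109 kt falls in the Category 3 band.

3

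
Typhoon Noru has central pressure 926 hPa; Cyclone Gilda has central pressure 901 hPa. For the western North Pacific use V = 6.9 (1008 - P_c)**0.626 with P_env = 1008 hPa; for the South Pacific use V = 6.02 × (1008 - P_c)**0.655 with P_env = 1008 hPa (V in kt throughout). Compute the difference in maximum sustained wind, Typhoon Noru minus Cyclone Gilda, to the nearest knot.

-20 kt

Typhoon Noru: ΔP = 82; V ≈ 6.9 × 82^0.626 ≈ 108.87 kt.
Cyclone Gilda: ΔP = 107; V ≈ 6.02 × 107^0.655 ≈ 128.48 kt.
Difference ≈ 108.87 − 128.48 = -19.61 → -20 kt.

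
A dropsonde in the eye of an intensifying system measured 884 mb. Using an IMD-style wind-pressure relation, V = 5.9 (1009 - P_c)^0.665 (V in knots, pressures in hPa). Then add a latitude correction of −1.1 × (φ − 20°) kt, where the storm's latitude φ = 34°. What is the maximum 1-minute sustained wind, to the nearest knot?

ΔP = 1009 − 884 = 125 mb.
125^0.665 ≈ 24.800.
V ≈ 5.9 × 24.800 ≈ 146.3 kt.
Latitude correction: −1.1 × (34 − 20) = -15.4 kt.
Corrected V ≈ 130.9 kt → 131 kt.

131 kt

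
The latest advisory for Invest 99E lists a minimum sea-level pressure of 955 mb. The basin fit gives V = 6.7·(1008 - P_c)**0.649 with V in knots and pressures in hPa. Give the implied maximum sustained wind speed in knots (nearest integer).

88 kt

ΔP = 1008 − 955 = 53 mb.
53^0.649 ≈ 13.154.
V ≈ 6.7 × 13.154 ≈ 88.1 kt.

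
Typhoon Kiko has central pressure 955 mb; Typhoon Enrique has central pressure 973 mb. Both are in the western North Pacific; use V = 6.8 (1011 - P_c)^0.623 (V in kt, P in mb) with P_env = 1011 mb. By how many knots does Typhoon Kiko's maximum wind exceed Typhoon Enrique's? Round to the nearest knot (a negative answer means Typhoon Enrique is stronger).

Typhoon Kiko: ΔP = 56; V ≈ 6.8 × 56^0.623 ≈ 83.49 kt.
Typhoon Enrique: ΔP = 38; V ≈ 6.8 × 38^0.623 ≈ 65.57 kt.
Difference ≈ 83.49 − 65.57 = 17.92 → 18 kt.

18 kt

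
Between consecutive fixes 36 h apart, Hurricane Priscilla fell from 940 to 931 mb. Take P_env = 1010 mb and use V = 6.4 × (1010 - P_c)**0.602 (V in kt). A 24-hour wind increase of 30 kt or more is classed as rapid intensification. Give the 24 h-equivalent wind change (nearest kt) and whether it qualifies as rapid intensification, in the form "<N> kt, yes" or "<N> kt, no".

4 kt, no

V₁: ΔP = 70, V ≈ 6.4 × 70^0.602 ≈ 82.59 kt.
V₂: ΔP = 79, V ≈ 6.4 × 79^0.602 ≈ 88.83 kt.
ΔV over 36 h = 6.24 kt → 24 h equivalent = 6.24 × 24/36 ≈ 4.16 kt.
4 kt < 30 kt ⇒ not rapid intensification.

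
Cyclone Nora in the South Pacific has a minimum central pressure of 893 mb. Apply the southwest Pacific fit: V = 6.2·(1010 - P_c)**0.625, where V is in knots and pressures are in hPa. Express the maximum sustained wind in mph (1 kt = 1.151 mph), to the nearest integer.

140 mph

ΔP = 1010 − 893 = 117 mb.
V ≈ 6.2 × 117^0.625 = 6.2 × 19.616 ≈ 121.621 kt.
121.621 × 1.151 ≈ 139.99 mph → 140 mph.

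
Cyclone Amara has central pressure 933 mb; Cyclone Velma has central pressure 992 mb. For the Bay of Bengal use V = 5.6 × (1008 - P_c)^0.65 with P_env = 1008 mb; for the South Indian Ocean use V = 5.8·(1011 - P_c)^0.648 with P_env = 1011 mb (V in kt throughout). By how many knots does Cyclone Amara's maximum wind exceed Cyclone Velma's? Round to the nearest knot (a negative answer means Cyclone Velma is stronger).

Cyclone Amara: ΔP = 75; V ≈ 5.6 × 75^0.65 ≈ 92.68 kt.
Cyclone Velma: ΔP = 19; V ≈ 5.8 × 19^0.648 ≈ 39.09 kt.
Difference ≈ 92.68 − 39.09 = 53.59 → 54 kt.

54 kt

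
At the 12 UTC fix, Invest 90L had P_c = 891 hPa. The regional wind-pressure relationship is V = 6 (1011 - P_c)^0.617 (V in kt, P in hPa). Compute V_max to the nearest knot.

115 kt

ΔP = 1011 − 891 = 120 hPa.
120^0.617 ≈ 19.180.
V ≈ 6 × 19.180 ≈ 115.1 kt.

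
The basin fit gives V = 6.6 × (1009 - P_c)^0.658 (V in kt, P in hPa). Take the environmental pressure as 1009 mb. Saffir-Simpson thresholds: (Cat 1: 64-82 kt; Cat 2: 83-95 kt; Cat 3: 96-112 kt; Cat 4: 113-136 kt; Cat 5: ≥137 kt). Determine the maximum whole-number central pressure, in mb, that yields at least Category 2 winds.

Category 2 begins at V = 83 kt.
Required ΔP = (83/6.6)^(1/0.658) = 12.576^1.520 ≈ 46.88 mb.
P_c ≤ 1009 − 46.88 = 962.12, so the highest integer P_c is 962 mb.

962 mb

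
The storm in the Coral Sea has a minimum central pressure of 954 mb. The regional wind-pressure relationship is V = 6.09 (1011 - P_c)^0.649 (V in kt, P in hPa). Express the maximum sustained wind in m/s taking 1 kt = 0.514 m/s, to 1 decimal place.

ΔP = 1011 − 954 = 57 mb.
V ≈ 6.09 × 57^0.649 = 6.09 × 13.790 ≈ 83.981 kt.
83.981 × 0.514 ≈ 43.17 m/s → 43.2 m/s.

43.2 m/s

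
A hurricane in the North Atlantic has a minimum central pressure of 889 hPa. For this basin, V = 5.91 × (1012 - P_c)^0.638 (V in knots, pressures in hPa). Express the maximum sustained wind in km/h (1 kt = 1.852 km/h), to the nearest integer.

ΔP = 1012 − 889 = 123 hPa.
V ≈ 5.91 × 123^0.638 = 5.91 × 21.546 ≈ 127.335 kt.
127.335 × 1.852 ≈ 235.82 km/h → 236 km/h.

236 km/h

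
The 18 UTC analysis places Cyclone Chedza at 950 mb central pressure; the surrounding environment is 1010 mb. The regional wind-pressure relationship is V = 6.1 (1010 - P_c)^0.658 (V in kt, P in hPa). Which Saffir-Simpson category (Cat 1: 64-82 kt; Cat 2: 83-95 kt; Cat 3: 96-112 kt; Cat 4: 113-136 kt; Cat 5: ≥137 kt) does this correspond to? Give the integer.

ΔP = 1010 − 950 = 60 mb.
V ≈ 6.1 × 60^0.658 = 6.1 × 14.79 ≈ 90 kt.
90 kt falls in the Category 2 band.

2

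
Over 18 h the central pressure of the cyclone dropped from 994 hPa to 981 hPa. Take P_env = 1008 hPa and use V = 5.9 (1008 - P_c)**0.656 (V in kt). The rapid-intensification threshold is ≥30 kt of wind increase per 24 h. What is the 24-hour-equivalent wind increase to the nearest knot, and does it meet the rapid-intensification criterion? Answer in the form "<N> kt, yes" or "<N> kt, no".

V₁: ΔP = 14, V ≈ 5.9 × 14^0.656 ≈ 33.32 kt.
V₂: ΔP = 27, V ≈ 5.9 × 27^0.656 ≈ 51.27 kt.
ΔV over 18 h = 17.95 kt → 24 h equivalent = 17.95 × 24/18 ≈ 23.93 kt.
24 kt < 30 kt ⇒ not rapid intensification.

24 kt, no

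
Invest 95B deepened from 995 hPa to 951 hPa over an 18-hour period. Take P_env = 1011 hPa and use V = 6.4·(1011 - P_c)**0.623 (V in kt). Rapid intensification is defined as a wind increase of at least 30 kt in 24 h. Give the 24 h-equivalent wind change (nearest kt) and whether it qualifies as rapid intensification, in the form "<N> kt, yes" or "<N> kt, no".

V₁: ΔP = 16, V ≈ 6.4 × 16^0.623 ≈ 36.00 kt.
V₂: ΔP = 60, V ≈ 6.4 × 60^0.623 ≈ 82.03 kt.
ΔV over 18 h = 46.03 kt → 24 h equivalent = 46.03 × 24/18 ≈ 61.37 kt.
61 kt ≥ 30 kt ⇒ rapid intensification.

61 kt, yes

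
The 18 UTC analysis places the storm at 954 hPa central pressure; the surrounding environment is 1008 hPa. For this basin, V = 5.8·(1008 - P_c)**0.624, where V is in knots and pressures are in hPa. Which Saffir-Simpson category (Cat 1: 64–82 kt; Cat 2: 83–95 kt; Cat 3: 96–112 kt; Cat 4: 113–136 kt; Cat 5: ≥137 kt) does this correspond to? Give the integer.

ΔP = 1008 − 954 = 54 hPa.
V ≈ 5.8 × 54^0.624 = 5.8 × 12.05 ≈ 70 kt.
70 kt falls in the Category 1 band.

1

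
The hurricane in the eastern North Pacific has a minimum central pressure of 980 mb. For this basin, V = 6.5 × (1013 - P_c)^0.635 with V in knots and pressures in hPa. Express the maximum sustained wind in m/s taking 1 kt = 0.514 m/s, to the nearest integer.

31 m/s

ΔP = 1013 − 980 = 33 mb.
V ≈ 6.5 × 33^0.635 = 6.5 × 9.210 ≈ 59.865 kt.
59.865 × 0.514 ≈ 30.77 m/s → 31 m/s.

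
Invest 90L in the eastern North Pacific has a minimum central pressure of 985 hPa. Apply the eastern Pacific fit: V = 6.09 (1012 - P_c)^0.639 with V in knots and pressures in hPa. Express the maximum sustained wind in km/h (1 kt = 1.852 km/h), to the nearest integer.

ΔP = 1012 − 985 = 27 hPa.
V ≈ 6.09 × 27^0.639 = 6.09 × 8.216 ≈ 50.033 kt.
50.033 × 1.852 ≈ 92.66 km/h → 93 km/h.

93 km/h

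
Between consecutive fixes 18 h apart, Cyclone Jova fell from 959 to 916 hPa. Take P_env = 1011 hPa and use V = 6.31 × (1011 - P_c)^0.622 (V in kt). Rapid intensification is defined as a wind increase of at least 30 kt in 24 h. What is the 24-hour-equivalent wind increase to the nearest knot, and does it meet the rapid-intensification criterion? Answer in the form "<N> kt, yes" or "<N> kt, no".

45 kt, yes

V₁: ΔP = 52, V ≈ 6.31 × 52^0.622 ≈ 73.69 kt.
V₂: ΔP = 95, V ≈ 6.31 × 95^0.622 ≈ 107.19 kt.
ΔV over 18 h = 33.50 kt → 24 h equivalent = 33.50 × 24/18 ≈ 44.67 kt.
45 kt ≥ 30 kt ⇒ rapid intensification.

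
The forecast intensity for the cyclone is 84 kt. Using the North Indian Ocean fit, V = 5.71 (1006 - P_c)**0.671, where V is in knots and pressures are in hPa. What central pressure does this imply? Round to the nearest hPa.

ΔP = (V / 5.71)^(1/0.671) = (84/5.71)^1.490.
84/5.71 = 14.711; 14.711^1.490 ≈ 54.97 hPa.
P_c = 1006 − 54.97 = 951.03 ≈ 951 hPa.

951 hPa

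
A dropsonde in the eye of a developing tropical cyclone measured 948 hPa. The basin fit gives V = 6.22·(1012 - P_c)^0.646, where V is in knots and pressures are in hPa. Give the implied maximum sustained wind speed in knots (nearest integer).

ΔP = 1012 − 948 = 64 hPa.
64^0.646 ≈ 14.682.
V ≈ 6.22 × 14.682 ≈ 91.3 kt.

91 kt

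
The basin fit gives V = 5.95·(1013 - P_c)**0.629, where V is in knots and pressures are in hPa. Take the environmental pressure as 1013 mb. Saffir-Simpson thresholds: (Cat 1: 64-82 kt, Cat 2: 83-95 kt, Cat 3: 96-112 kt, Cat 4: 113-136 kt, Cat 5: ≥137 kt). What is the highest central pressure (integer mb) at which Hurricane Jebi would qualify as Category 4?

905 mb

Category 4 begins at V = 113 kt.
Required ΔP = (113/5.95)^(1/0.629) = 18.992^1.590 ≈ 107.82 mb.
P_c ≤ 1013 − 107.82 = 905.18, so the highest integer P_c is 905 mb.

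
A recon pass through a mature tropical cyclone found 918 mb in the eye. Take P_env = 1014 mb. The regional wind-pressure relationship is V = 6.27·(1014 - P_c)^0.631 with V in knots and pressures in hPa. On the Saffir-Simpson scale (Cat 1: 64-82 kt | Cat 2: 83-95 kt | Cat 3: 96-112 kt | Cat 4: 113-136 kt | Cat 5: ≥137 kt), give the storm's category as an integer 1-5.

3

ΔP = 1014 − 918 = 96 mb.
V ≈ 6.27 × 96^0.631 = 6.27 × 17.82 ≈ 112 kt.
112 kt falls in the Category 3 band.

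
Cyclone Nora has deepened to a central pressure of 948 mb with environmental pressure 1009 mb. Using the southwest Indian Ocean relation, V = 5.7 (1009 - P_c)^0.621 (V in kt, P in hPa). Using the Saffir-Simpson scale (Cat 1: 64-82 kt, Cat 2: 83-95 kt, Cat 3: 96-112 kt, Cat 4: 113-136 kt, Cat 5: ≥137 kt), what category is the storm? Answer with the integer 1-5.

1

ΔP = 1009 − 948 = 61 mb.
V ≈ 5.7 × 61^0.621 = 5.7 × 12.84 ≈ 73 kt.
73 kt falls in the Category 1 band.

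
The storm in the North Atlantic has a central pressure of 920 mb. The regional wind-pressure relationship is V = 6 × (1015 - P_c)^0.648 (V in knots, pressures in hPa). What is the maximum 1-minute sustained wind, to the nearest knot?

ΔP = 1015 − 920 = 95 mb.
95^0.648 ≈ 19.123.
V ≈ 6 × 19.123 ≈ 114.7 kt.

115 kt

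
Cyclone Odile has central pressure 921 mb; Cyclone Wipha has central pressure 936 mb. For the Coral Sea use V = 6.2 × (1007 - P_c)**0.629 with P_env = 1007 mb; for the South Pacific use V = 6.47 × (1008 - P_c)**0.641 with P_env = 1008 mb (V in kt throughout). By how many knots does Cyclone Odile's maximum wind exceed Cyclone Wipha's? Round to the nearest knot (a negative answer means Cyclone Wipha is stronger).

Cyclone Odile: ΔP = 86; V ≈ 6.2 × 86^0.629 ≈ 102.14 kt.
Cyclone Wipha: ΔP = 72; V ≈ 6.47 × 72^0.641 ≈ 100.34 kt.
Difference ≈ 102.14 − 100.34 = 1.80 → 2 kt.

2 kt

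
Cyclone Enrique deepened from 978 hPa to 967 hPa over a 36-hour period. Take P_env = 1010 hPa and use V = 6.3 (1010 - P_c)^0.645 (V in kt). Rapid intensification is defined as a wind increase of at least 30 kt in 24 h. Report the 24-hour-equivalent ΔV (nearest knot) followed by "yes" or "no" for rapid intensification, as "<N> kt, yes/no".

V₁: ΔP = 32, V ≈ 6.3 × 32^0.645 ≈ 58.91 kt.
V₂: ΔP = 43, V ≈ 6.3 × 43^0.645 ≈ 71.27 kt.
ΔV over 36 h = 12.36 kt → 24 h equivalent = 12.36 × 24/36 ≈ 8.24 kt.
8 kt < 30 kt ⇒ not rapid intensification.

8 kt, no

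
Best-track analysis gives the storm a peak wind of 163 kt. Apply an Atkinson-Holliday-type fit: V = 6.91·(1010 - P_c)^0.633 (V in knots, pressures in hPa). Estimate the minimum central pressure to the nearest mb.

863 mb

ΔP = (V / 6.91)^(1/0.633) = (163/6.91)^1.580.
163/6.91 = 23.589; 23.589^1.580 ≈ 147.43 mb.
P_c = 1010 − 147.43 = 862.57 ≈ 863 mb.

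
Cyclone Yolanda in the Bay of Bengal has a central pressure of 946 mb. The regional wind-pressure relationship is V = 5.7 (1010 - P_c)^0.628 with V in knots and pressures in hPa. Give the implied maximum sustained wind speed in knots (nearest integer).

78 kt

ΔP = 1010 − 946 = 64 mb.
64^0.628 ≈ 13.623.
V ≈ 5.7 × 13.623 ≈ 77.7 kt.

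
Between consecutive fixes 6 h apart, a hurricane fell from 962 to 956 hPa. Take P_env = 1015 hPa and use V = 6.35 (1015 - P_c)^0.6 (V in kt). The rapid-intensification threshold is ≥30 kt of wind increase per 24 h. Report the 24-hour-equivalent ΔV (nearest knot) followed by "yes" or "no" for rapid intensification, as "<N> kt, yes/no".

V₁: ΔP = 53, V ≈ 6.35 × 53^0.6 ≈ 68.76 kt.
V₂: ΔP = 59, V ≈ 6.35 × 59^0.6 ≈ 73.33 kt.
ΔV over 6 h = 4.57 kt → 24 h equivalent = 4.57 × 24/6 ≈ 18.28 kt.
18 kt < 30 kt ⇒ not rapid intensification.

18 kt, no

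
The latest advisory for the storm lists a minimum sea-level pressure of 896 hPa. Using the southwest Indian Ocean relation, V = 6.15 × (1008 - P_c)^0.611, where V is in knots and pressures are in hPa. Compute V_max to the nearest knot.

110 kt

ΔP = 1008 − 896 = 112 hPa.
112^0.611 ≈ 17.868.
V ≈ 6.15 × 17.868 ≈ 109.9 kt.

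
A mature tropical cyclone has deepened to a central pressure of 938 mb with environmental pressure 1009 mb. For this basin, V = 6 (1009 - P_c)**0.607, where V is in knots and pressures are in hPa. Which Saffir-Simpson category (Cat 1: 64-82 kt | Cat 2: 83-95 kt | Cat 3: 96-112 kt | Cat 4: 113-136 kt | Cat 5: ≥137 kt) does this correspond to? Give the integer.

1

ΔP = 1009 − 938 = 71 mb.
V ≈ 6 × 71^0.607 = 6 × 13.30 ≈ 80 kt.
80 kt falls in the Category 1 band.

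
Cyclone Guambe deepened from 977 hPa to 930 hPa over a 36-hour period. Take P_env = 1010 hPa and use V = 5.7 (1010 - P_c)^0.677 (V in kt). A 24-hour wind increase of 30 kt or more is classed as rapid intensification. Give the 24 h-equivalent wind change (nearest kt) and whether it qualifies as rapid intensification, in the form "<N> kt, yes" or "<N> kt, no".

V₁: ΔP = 33, V ≈ 5.7 × 33^0.677 ≈ 60.80 kt.
V₂: ΔP = 80, V ≈ 5.7 × 80^0.677 ≈ 110.73 kt.
ΔV over 36 h = 49.93 kt → 24 h equivalent = 49.93 × 24/36 ≈ 33.29 kt.
33 kt ≥ 30 kt ⇒ rapid intensification.

33 kt, yes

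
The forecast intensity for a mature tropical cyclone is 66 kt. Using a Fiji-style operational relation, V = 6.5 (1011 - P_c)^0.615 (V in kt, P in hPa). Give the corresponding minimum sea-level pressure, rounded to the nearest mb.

968 mb

ΔP = (V / 6.5)^(1/0.615) = (66/6.5)^1.626.
66/6.5 = 10.154; 10.154^1.626 ≈ 43.33 mb.
P_c = 1011 − 43.33 = 967.67 ≈ 968 mb.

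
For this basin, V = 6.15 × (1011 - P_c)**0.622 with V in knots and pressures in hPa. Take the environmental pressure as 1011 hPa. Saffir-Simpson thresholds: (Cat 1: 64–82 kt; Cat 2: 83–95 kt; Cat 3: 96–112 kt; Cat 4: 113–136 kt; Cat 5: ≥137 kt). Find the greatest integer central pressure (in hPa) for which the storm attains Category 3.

928 hPa

Category 3 begins at V = 96 kt.
Required ΔP = (96/6.15)^(1/0.622) = 15.610^1.608 ≈ 82.92 hPa.
P_c ≤ 1011 − 82.92 = 928.08, so the highest integer P_c is 928 hPa.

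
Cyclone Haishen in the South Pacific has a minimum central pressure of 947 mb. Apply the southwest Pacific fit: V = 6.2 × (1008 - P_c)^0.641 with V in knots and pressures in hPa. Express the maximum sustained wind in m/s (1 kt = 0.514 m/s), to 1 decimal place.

ΔP = 1008 − 947 = 61 mb.
V ≈ 6.2 × 61^0.641 = 6.2 × 13.944 ≈ 86.455 kt.
86.455 × 0.514 ≈ 44.44 m/s → 44.4 m/s.

44.4 m/s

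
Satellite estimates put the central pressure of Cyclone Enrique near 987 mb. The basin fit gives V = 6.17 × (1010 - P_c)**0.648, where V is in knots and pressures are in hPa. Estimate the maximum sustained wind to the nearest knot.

47 kt

ΔP = 1010 − 987 = 23 mb.
23^0.648 ≈ 7.628.
V ≈ 6.17 × 7.628 ≈ 47.1 kt.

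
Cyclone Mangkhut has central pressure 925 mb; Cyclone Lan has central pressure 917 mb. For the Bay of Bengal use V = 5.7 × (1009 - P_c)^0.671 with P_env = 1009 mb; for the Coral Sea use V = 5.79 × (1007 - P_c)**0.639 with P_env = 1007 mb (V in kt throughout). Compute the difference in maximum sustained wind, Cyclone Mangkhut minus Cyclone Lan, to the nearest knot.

Cyclone Mangkhut: ΔP = 84; V ≈ 5.7 × 84^0.671 ≈ 111.45 kt.
Cyclone Lan: ΔP = 90; V ≈ 5.79 × 90^0.639 ≈ 102.67 kt.
Difference ≈ 111.45 − 102.67 = 8.78 → 9 kt.

9 kt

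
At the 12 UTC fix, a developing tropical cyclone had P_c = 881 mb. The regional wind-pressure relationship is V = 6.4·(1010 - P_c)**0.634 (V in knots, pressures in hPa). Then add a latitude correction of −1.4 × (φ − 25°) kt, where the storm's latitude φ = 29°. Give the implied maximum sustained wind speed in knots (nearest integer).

ΔP = 1010 − 881 = 129 mb.
129^0.634 ≈ 21.783.
V ≈ 6.4 × 21.783 ≈ 139.4 kt.
Latitude correction: −1.4 × (29 − 25) = -5.6 kt.
Corrected V ≈ 133.8 kt → 134 kt.

134 kt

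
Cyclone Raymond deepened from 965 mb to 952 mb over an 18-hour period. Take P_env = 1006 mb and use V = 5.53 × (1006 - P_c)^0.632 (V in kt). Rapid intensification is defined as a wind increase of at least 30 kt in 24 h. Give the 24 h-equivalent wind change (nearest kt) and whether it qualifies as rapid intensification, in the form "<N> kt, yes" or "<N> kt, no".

V₁: ΔP = 41, V ≈ 5.53 × 41^0.632 ≈ 57.81 kt.
V₂: ΔP = 54, V ≈ 5.53 × 54^0.632 ≈ 68.80 kt.
ΔV over 18 h = 10.99 kt → 24 h equivalent = 10.99 × 24/18 ≈ 14.65 kt.
15 kt < 30 kt ⇒ not rapid intensification.

15 kt, no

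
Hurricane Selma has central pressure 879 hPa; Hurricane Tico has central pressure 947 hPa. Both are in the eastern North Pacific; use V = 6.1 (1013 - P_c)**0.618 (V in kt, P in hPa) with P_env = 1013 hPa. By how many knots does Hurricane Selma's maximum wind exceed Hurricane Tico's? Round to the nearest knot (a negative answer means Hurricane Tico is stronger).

45 kt

Hurricane Selma: ΔP = 134; V ≈ 6.1 × 134^0.618 ≈ 125.86 kt.
Hurricane Tico: ΔP = 66; V ≈ 6.1 × 66^0.618 ≈ 81.25 kt.
Difference ≈ 125.86 − 81.25 = 44.61 → 45 kt.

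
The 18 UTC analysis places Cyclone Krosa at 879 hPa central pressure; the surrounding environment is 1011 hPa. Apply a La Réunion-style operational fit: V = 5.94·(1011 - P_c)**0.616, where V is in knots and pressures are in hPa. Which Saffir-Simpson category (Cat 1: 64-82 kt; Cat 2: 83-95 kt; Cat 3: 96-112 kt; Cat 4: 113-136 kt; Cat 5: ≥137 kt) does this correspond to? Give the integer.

4

ΔP = 1011 − 879 = 132 hPa.
V ≈ 5.94 × 132^0.616 = 5.94 × 20.24 ≈ 120 kt.
120 kt falls in the Category 4 band.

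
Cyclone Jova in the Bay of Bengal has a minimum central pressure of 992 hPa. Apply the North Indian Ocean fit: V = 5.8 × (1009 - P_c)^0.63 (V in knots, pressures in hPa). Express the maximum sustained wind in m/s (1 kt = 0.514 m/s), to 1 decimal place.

ΔP = 1009 − 992 = 17 hPa.
V ≈ 5.8 × 17^0.63 = 5.8 × 5.959 ≈ 34.563 kt.
34.563 × 0.514 ≈ 17.77 m/s → 17.8 m/s.

17.8 m/s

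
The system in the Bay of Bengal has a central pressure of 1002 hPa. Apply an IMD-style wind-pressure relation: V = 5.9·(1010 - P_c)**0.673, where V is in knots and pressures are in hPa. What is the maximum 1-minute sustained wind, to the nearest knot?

24 kt

ΔP = 1010 − 1002 = 8 hPa.
8^0.673 ≈ 4.053.
V ≈ 5.9 × 4.053 ≈ 23.9 kt.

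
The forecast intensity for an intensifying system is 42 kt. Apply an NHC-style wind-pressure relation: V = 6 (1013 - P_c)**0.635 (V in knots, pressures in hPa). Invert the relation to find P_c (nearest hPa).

992 hPa

ΔP = (V / 6)^(1/0.635) = (42/6)^1.575.
42/6 = 7.000; 7.000^1.575 ≈ 21.42 hPa.
P_c = 1013 − 21.42 = 991.58 ≈ 992 hPa.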